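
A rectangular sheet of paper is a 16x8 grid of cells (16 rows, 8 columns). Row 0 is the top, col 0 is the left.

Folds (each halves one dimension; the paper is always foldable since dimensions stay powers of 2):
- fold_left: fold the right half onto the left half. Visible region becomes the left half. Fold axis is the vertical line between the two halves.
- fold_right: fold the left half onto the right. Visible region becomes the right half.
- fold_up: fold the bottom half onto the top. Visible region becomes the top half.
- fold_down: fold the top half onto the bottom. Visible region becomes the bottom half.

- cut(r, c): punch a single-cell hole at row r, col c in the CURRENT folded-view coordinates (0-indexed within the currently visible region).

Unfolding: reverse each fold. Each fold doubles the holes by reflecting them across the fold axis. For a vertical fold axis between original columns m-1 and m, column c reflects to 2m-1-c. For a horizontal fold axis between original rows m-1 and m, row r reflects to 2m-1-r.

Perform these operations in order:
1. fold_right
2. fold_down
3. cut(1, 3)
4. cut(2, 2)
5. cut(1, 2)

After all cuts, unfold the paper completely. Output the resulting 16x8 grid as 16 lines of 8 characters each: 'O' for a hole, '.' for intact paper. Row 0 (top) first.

Op 1 fold_right: fold axis v@4; visible region now rows[0,16) x cols[4,8) = 16x4
Op 2 fold_down: fold axis h@8; visible region now rows[8,16) x cols[4,8) = 8x4
Op 3 cut(1, 3): punch at orig (9,7); cuts so far [(9, 7)]; region rows[8,16) x cols[4,8) = 8x4
Op 4 cut(2, 2): punch at orig (10,6); cuts so far [(9, 7), (10, 6)]; region rows[8,16) x cols[4,8) = 8x4
Op 5 cut(1, 2): punch at orig (9,6); cuts so far [(9, 6), (9, 7), (10, 6)]; region rows[8,16) x cols[4,8) = 8x4
Unfold 1 (reflect across h@8): 6 holes -> [(5, 6), (6, 6), (6, 7), (9, 6), (9, 7), (10, 6)]
Unfold 2 (reflect across v@4): 12 holes -> [(5, 1), (5, 6), (6, 0), (6, 1), (6, 6), (6, 7), (9, 0), (9, 1), (9, 6), (9, 7), (10, 1), (10, 6)]

Answer: ........
........
........
........
........
.O....O.
OO....OO
........
........
OO....OO
.O....O.
........
........
........
........
........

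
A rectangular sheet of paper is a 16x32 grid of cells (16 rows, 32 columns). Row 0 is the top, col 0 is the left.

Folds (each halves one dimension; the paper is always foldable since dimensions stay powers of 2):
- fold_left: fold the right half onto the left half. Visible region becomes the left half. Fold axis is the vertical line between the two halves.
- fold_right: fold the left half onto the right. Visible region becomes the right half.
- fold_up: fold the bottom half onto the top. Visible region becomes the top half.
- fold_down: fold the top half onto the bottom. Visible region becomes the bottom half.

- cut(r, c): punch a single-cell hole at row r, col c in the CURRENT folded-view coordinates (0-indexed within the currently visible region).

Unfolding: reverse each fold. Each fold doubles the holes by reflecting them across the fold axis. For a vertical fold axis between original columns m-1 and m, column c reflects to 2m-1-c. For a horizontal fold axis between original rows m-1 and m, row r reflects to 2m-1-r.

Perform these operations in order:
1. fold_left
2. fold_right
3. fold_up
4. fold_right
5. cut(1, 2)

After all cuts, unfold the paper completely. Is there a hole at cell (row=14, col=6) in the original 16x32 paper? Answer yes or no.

Op 1 fold_left: fold axis v@16; visible region now rows[0,16) x cols[0,16) = 16x16
Op 2 fold_right: fold axis v@8; visible region now rows[0,16) x cols[8,16) = 16x8
Op 3 fold_up: fold axis h@8; visible region now rows[0,8) x cols[8,16) = 8x8
Op 4 fold_right: fold axis v@12; visible region now rows[0,8) x cols[12,16) = 8x4
Op 5 cut(1, 2): punch at orig (1,14); cuts so far [(1, 14)]; region rows[0,8) x cols[12,16) = 8x4
Unfold 1 (reflect across v@12): 2 holes -> [(1, 9), (1, 14)]
Unfold 2 (reflect across h@8): 4 holes -> [(1, 9), (1, 14), (14, 9), (14, 14)]
Unfold 3 (reflect across v@8): 8 holes -> [(1, 1), (1, 6), (1, 9), (1, 14), (14, 1), (14, 6), (14, 9), (14, 14)]
Unfold 4 (reflect across v@16): 16 holes -> [(1, 1), (1, 6), (1, 9), (1, 14), (1, 17), (1, 22), (1, 25), (1, 30), (14, 1), (14, 6), (14, 9), (14, 14), (14, 17), (14, 22), (14, 25), (14, 30)]
Holes: [(1, 1), (1, 6), (1, 9), (1, 14), (1, 17), (1, 22), (1, 25), (1, 30), (14, 1), (14, 6), (14, 9), (14, 14), (14, 17), (14, 22), (14, 25), (14, 30)]

Answer: yes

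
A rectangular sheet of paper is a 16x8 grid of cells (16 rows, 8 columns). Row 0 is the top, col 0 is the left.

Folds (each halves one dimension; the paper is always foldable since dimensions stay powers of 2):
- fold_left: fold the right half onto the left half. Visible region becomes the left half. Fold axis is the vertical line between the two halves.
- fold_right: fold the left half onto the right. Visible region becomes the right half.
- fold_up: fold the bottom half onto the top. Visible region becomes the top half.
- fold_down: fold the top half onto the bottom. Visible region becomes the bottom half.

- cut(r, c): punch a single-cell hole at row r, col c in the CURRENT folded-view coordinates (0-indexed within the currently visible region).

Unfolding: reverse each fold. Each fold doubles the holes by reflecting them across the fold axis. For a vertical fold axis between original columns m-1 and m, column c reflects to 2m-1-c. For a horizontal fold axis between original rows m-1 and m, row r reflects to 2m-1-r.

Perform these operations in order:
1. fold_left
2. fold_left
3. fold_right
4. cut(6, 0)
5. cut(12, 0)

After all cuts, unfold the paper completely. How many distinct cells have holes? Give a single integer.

Answer: 16

Derivation:
Op 1 fold_left: fold axis v@4; visible region now rows[0,16) x cols[0,4) = 16x4
Op 2 fold_left: fold axis v@2; visible region now rows[0,16) x cols[0,2) = 16x2
Op 3 fold_right: fold axis v@1; visible region now rows[0,16) x cols[1,2) = 16x1
Op 4 cut(6, 0): punch at orig (6,1); cuts so far [(6, 1)]; region rows[0,16) x cols[1,2) = 16x1
Op 5 cut(12, 0): punch at orig (12,1); cuts so far [(6, 1), (12, 1)]; region rows[0,16) x cols[1,2) = 16x1
Unfold 1 (reflect across v@1): 4 holes -> [(6, 0), (6, 1), (12, 0), (12, 1)]
Unfold 2 (reflect across v@2): 8 holes -> [(6, 0), (6, 1), (6, 2), (6, 3), (12, 0), (12, 1), (12, 2), (12, 3)]
Unfold 3 (reflect across v@4): 16 holes -> [(6, 0), (6, 1), (6, 2), (6, 3), (6, 4), (6, 5), (6, 6), (6, 7), (12, 0), (12, 1), (12, 2), (12, 3), (12, 4), (12, 5), (12, 6), (12, 7)]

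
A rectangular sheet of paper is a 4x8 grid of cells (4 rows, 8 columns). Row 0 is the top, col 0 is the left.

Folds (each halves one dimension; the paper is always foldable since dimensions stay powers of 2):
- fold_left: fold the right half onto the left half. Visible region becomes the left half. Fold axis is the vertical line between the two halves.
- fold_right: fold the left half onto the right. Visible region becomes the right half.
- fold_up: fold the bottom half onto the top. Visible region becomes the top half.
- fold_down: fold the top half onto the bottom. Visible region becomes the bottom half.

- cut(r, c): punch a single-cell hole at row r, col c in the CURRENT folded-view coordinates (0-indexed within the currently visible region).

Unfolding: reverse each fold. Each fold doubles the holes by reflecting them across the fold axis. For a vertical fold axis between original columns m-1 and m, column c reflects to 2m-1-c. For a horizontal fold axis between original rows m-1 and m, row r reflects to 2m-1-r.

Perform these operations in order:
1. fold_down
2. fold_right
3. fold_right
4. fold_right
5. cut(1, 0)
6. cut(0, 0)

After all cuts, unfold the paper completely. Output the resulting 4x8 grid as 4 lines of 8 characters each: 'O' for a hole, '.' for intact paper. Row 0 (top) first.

Op 1 fold_down: fold axis h@2; visible region now rows[2,4) x cols[0,8) = 2x8
Op 2 fold_right: fold axis v@4; visible region now rows[2,4) x cols[4,8) = 2x4
Op 3 fold_right: fold axis v@6; visible region now rows[2,4) x cols[6,8) = 2x2
Op 4 fold_right: fold axis v@7; visible region now rows[2,4) x cols[7,8) = 2x1
Op 5 cut(1, 0): punch at orig (3,7); cuts so far [(3, 7)]; region rows[2,4) x cols[7,8) = 2x1
Op 6 cut(0, 0): punch at orig (2,7); cuts so far [(2, 7), (3, 7)]; region rows[2,4) x cols[7,8) = 2x1
Unfold 1 (reflect across v@7): 4 holes -> [(2, 6), (2, 7), (3, 6), (3, 7)]
Unfold 2 (reflect across v@6): 8 holes -> [(2, 4), (2, 5), (2, 6), (2, 7), (3, 4), (3, 5), (3, 6), (3, 7)]
Unfold 3 (reflect across v@4): 16 holes -> [(2, 0), (2, 1), (2, 2), (2, 3), (2, 4), (2, 5), (2, 6), (2, 7), (3, 0), (3, 1), (3, 2), (3, 3), (3, 4), (3, 5), (3, 6), (3, 7)]
Unfold 4 (reflect across h@2): 32 holes -> [(0, 0), (0, 1), (0, 2), (0, 3), (0, 4), (0, 5), (0, 6), (0, 7), (1, 0), (1, 1), (1, 2), (1, 3), (1, 4), (1, 5), (1, 6), (1, 7), (2, 0), (2, 1), (2, 2), (2, 3), (2, 4), (2, 5), (2, 6), (2, 7), (3, 0), (3, 1), (3, 2), (3, 3), (3, 4), (3, 5), (3, 6), (3, 7)]

Answer: OOOOOOOO
OOOOOOOO
OOOOOOOO
OOOOOOOO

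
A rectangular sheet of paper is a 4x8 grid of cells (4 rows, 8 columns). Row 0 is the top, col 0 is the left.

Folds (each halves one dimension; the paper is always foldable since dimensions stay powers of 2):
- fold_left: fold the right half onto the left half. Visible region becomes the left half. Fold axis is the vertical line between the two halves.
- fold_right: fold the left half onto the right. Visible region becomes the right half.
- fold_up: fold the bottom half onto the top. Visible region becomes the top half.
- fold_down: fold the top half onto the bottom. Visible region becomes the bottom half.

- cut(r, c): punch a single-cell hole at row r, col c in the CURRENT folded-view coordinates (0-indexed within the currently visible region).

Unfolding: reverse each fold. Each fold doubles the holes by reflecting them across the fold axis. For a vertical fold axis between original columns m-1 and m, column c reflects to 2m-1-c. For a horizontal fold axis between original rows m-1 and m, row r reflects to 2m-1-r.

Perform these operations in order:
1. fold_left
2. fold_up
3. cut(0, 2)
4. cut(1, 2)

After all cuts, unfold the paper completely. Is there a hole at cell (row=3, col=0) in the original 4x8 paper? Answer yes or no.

Answer: no

Derivation:
Op 1 fold_left: fold axis v@4; visible region now rows[0,4) x cols[0,4) = 4x4
Op 2 fold_up: fold axis h@2; visible region now rows[0,2) x cols[0,4) = 2x4
Op 3 cut(0, 2): punch at orig (0,2); cuts so far [(0, 2)]; region rows[0,2) x cols[0,4) = 2x4
Op 4 cut(1, 2): punch at orig (1,2); cuts so far [(0, 2), (1, 2)]; region rows[0,2) x cols[0,4) = 2x4
Unfold 1 (reflect across h@2): 4 holes -> [(0, 2), (1, 2), (2, 2), (3, 2)]
Unfold 2 (reflect across v@4): 8 holes -> [(0, 2), (0, 5), (1, 2), (1, 5), (2, 2), (2, 5), (3, 2), (3, 5)]
Holes: [(0, 2), (0, 5), (1, 2), (1, 5), (2, 2), (2, 5), (3, 2), (3, 5)]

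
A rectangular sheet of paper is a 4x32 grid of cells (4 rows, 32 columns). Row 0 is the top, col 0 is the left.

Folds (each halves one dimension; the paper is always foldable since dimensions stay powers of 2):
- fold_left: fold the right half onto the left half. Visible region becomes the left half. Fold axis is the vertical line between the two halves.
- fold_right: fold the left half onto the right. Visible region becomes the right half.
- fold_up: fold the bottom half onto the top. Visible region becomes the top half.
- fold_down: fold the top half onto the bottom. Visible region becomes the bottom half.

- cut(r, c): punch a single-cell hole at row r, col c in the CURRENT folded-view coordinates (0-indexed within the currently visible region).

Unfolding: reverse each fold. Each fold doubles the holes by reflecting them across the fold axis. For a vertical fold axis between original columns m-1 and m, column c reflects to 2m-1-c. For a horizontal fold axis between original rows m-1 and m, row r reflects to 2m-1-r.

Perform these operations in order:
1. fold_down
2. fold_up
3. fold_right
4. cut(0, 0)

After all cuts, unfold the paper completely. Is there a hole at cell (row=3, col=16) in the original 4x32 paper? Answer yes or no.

Answer: yes

Derivation:
Op 1 fold_down: fold axis h@2; visible region now rows[2,4) x cols[0,32) = 2x32
Op 2 fold_up: fold axis h@3; visible region now rows[2,3) x cols[0,32) = 1x32
Op 3 fold_right: fold axis v@16; visible region now rows[2,3) x cols[16,32) = 1x16
Op 4 cut(0, 0): punch at orig (2,16); cuts so far [(2, 16)]; region rows[2,3) x cols[16,32) = 1x16
Unfold 1 (reflect across v@16): 2 holes -> [(2, 15), (2, 16)]
Unfold 2 (reflect across h@3): 4 holes -> [(2, 15), (2, 16), (3, 15), (3, 16)]
Unfold 3 (reflect across h@2): 8 holes -> [(0, 15), (0, 16), (1, 15), (1, 16), (2, 15), (2, 16), (3, 15), (3, 16)]
Holes: [(0, 15), (0, 16), (1, 15), (1, 16), (2, 15), (2, 16), (3, 15), (3, 16)]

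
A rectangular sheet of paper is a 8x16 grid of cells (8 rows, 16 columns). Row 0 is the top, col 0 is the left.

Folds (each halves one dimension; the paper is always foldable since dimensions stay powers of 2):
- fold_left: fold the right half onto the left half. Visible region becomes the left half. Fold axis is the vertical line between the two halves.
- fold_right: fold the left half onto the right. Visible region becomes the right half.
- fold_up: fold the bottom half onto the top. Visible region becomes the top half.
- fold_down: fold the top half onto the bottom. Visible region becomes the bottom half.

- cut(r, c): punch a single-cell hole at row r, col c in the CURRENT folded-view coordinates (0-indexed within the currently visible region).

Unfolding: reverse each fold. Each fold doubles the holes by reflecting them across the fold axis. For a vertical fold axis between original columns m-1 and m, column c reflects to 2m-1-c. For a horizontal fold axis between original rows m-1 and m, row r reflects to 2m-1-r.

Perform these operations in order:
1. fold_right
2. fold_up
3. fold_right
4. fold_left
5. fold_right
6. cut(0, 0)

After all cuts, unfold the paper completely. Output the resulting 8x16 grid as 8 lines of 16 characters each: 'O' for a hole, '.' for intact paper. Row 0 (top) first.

Answer: OOOOOOOOOOOOOOOO
................
................
................
................
................
................
OOOOOOOOOOOOOOOO

Derivation:
Op 1 fold_right: fold axis v@8; visible region now rows[0,8) x cols[8,16) = 8x8
Op 2 fold_up: fold axis h@4; visible region now rows[0,4) x cols[8,16) = 4x8
Op 3 fold_right: fold axis v@12; visible region now rows[0,4) x cols[12,16) = 4x4
Op 4 fold_left: fold axis v@14; visible region now rows[0,4) x cols[12,14) = 4x2
Op 5 fold_right: fold axis v@13; visible region now rows[0,4) x cols[13,14) = 4x1
Op 6 cut(0, 0): punch at orig (0,13); cuts so far [(0, 13)]; region rows[0,4) x cols[13,14) = 4x1
Unfold 1 (reflect across v@13): 2 holes -> [(0, 12), (0, 13)]
Unfold 2 (reflect across v@14): 4 holes -> [(0, 12), (0, 13), (0, 14), (0, 15)]
Unfold 3 (reflect across v@12): 8 holes -> [(0, 8), (0, 9), (0, 10), (0, 11), (0, 12), (0, 13), (0, 14), (0, 15)]
Unfold 4 (reflect across h@4): 16 holes -> [(0, 8), (0, 9), (0, 10), (0, 11), (0, 12), (0, 13), (0, 14), (0, 15), (7, 8), (7, 9), (7, 10), (7, 11), (7, 12), (7, 13), (7, 14), (7, 15)]
Unfold 5 (reflect across v@8): 32 holes -> [(0, 0), (0, 1), (0, 2), (0, 3), (0, 4), (0, 5), (0, 6), (0, 7), (0, 8), (0, 9), (0, 10), (0, 11), (0, 12), (0, 13), (0, 14), (0, 15), (7, 0), (7, 1), (7, 2), (7, 3), (7, 4), (7, 5), (7, 6), (7, 7), (7, 8), (7, 9), (7, 10), (7, 11), (7, 12), (7, 13), (7, 14), (7, 15)]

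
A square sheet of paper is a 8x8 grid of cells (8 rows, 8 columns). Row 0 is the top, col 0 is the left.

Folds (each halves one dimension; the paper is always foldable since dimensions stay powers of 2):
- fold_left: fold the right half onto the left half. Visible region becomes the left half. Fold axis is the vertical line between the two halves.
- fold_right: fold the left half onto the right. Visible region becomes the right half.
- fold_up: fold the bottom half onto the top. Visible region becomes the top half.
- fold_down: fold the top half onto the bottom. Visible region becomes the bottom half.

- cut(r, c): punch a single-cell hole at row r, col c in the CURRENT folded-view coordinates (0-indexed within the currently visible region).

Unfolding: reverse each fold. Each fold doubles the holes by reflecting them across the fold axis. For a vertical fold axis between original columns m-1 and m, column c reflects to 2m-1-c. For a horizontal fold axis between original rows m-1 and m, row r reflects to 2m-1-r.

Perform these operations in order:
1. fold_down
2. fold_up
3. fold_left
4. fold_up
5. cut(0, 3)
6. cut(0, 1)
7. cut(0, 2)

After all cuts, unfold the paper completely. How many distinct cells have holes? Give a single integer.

Op 1 fold_down: fold axis h@4; visible region now rows[4,8) x cols[0,8) = 4x8
Op 2 fold_up: fold axis h@6; visible region now rows[4,6) x cols[0,8) = 2x8
Op 3 fold_left: fold axis v@4; visible region now rows[4,6) x cols[0,4) = 2x4
Op 4 fold_up: fold axis h@5; visible region now rows[4,5) x cols[0,4) = 1x4
Op 5 cut(0, 3): punch at orig (4,3); cuts so far [(4, 3)]; region rows[4,5) x cols[0,4) = 1x4
Op 6 cut(0, 1): punch at orig (4,1); cuts so far [(4, 1), (4, 3)]; region rows[4,5) x cols[0,4) = 1x4
Op 7 cut(0, 2): punch at orig (4,2); cuts so far [(4, 1), (4, 2), (4, 3)]; region rows[4,5) x cols[0,4) = 1x4
Unfold 1 (reflect across h@5): 6 holes -> [(4, 1), (4, 2), (4, 3), (5, 1), (5, 2), (5, 3)]
Unfold 2 (reflect across v@4): 12 holes -> [(4, 1), (4, 2), (4, 3), (4, 4), (4, 5), (4, 6), (5, 1), (5, 2), (5, 3), (5, 4), (5, 5), (5, 6)]
Unfold 3 (reflect across h@6): 24 holes -> [(4, 1), (4, 2), (4, 3), (4, 4), (4, 5), (4, 6), (5, 1), (5, 2), (5, 3), (5, 4), (5, 5), (5, 6), (6, 1), (6, 2), (6, 3), (6, 4), (6, 5), (6, 6), (7, 1), (7, 2), (7, 3), (7, 4), (7, 5), (7, 6)]
Unfold 4 (reflect across h@4): 48 holes -> [(0, 1), (0, 2), (0, 3), (0, 4), (0, 5), (0, 6), (1, 1), (1, 2), (1, 3), (1, 4), (1, 5), (1, 6), (2, 1), (2, 2), (2, 3), (2, 4), (2, 5), (2, 6), (3, 1), (3, 2), (3, 3), (3, 4), (3, 5), (3, 6), (4, 1), (4, 2), (4, 3), (4, 4), (4, 5), (4, 6), (5, 1), (5, 2), (5, 3), (5, 4), (5, 5), (5, 6), (6, 1), (6, 2), (6, 3), (6, 4), (6, 5), (6, 6), (7, 1), (7, 2), (7, 3), (7, 4), (7, 5), (7, 6)]

Answer: 48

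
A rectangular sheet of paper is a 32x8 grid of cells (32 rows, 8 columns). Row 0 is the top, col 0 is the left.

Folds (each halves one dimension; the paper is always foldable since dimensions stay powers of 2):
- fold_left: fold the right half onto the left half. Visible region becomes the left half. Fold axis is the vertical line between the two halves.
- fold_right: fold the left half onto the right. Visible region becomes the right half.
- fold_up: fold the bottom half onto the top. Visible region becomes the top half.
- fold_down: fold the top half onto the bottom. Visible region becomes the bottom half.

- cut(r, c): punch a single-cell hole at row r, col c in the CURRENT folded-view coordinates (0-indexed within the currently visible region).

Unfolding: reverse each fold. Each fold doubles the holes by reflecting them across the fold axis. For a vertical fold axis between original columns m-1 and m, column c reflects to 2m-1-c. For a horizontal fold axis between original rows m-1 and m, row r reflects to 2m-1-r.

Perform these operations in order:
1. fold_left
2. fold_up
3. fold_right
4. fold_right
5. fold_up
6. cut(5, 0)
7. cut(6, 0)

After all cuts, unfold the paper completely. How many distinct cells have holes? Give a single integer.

Answer: 64

Derivation:
Op 1 fold_left: fold axis v@4; visible region now rows[0,32) x cols[0,4) = 32x4
Op 2 fold_up: fold axis h@16; visible region now rows[0,16) x cols[0,4) = 16x4
Op 3 fold_right: fold axis v@2; visible region now rows[0,16) x cols[2,4) = 16x2
Op 4 fold_right: fold axis v@3; visible region now rows[0,16) x cols[3,4) = 16x1
Op 5 fold_up: fold axis h@8; visible region now rows[0,8) x cols[3,4) = 8x1
Op 6 cut(5, 0): punch at orig (5,3); cuts so far [(5, 3)]; region rows[0,8) x cols[3,4) = 8x1
Op 7 cut(6, 0): punch at orig (6,3); cuts so far [(5, 3), (6, 3)]; region rows[0,8) x cols[3,4) = 8x1
Unfold 1 (reflect across h@8): 4 holes -> [(5, 3), (6, 3), (9, 3), (10, 3)]
Unfold 2 (reflect across v@3): 8 holes -> [(5, 2), (5, 3), (6, 2), (6, 3), (9, 2), (9, 3), (10, 2), (10, 3)]
Unfold 3 (reflect across v@2): 16 holes -> [(5, 0), (5, 1), (5, 2), (5, 3), (6, 0), (6, 1), (6, 2), (6, 3), (9, 0), (9, 1), (9, 2), (9, 3), (10, 0), (10, 1), (10, 2), (10, 3)]
Unfold 4 (reflect across h@16): 32 holes -> [(5, 0), (5, 1), (5, 2), (5, 3), (6, 0), (6, 1), (6, 2), (6, 3), (9, 0), (9, 1), (9, 2), (9, 3), (10, 0), (10, 1), (10, 2), (10, 3), (21, 0), (21, 1), (21, 2), (21, 3), (22, 0), (22, 1), (22, 2), (22, 3), (25, 0), (25, 1), (25, 2), (25, 3), (26, 0), (26, 1), (26, 2), (26, 3)]
Unfold 5 (reflect across v@4): 64 holes -> [(5, 0), (5, 1), (5, 2), (5, 3), (5, 4), (5, 5), (5, 6), (5, 7), (6, 0), (6, 1), (6, 2), (6, 3), (6, 4), (6, 5), (6, 6), (6, 7), (9, 0), (9, 1), (9, 2), (9, 3), (9, 4), (9, 5), (9, 6), (9, 7), (10, 0), (10, 1), (10, 2), (10, 3), (10, 4), (10, 5), (10, 6), (10, 7), (21, 0), (21, 1), (21, 2), (21, 3), (21, 4), (21, 5), (21, 6), (21, 7), (22, 0), (22, 1), (22, 2), (22, 3), (22, 4), (22, 5), (22, 6), (22, 7), (25, 0), (25, 1), (25, 2), (25, 3), (25, 4), (25, 5), (25, 6), (25, 7), (26, 0), (26, 1), (26, 2), (26, 3), (26, 4), (26, 5), (26, 6), (26, 7)]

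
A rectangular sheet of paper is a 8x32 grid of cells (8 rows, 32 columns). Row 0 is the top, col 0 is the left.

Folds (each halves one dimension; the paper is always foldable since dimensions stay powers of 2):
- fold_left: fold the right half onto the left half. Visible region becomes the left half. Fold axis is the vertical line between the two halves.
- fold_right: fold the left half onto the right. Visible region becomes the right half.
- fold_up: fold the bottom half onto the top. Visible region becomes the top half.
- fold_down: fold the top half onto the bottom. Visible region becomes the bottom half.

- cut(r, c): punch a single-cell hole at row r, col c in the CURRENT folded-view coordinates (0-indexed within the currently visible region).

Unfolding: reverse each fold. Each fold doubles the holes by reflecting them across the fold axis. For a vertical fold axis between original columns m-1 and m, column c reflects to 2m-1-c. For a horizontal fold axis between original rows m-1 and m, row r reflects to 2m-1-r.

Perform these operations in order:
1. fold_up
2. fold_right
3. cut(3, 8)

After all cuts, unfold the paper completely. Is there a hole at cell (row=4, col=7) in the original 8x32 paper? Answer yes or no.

Op 1 fold_up: fold axis h@4; visible region now rows[0,4) x cols[0,32) = 4x32
Op 2 fold_right: fold axis v@16; visible region now rows[0,4) x cols[16,32) = 4x16
Op 3 cut(3, 8): punch at orig (3,24); cuts so far [(3, 24)]; region rows[0,4) x cols[16,32) = 4x16
Unfold 1 (reflect across v@16): 2 holes -> [(3, 7), (3, 24)]
Unfold 2 (reflect across h@4): 4 holes -> [(3, 7), (3, 24), (4, 7), (4, 24)]
Holes: [(3, 7), (3, 24), (4, 7), (4, 24)]

Answer: yes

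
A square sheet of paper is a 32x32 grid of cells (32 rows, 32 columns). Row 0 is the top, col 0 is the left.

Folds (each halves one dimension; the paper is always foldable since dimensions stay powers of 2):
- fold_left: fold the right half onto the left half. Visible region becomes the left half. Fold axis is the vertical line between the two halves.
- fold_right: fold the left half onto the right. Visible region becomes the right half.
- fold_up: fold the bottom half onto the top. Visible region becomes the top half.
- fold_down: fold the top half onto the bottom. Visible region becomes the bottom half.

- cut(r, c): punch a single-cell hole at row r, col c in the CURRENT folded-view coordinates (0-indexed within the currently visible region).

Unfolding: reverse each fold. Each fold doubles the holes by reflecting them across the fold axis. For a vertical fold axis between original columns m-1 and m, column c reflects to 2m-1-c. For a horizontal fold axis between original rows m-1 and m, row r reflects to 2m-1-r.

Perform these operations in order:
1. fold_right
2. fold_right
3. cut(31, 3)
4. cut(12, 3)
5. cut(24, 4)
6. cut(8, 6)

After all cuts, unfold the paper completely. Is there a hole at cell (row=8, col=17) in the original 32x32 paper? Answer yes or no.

Answer: yes

Derivation:
Op 1 fold_right: fold axis v@16; visible region now rows[0,32) x cols[16,32) = 32x16
Op 2 fold_right: fold axis v@24; visible region now rows[0,32) x cols[24,32) = 32x8
Op 3 cut(31, 3): punch at orig (31,27); cuts so far [(31, 27)]; region rows[0,32) x cols[24,32) = 32x8
Op 4 cut(12, 3): punch at orig (12,27); cuts so far [(12, 27), (31, 27)]; region rows[0,32) x cols[24,32) = 32x8
Op 5 cut(24, 4): punch at orig (24,28); cuts so far [(12, 27), (24, 28), (31, 27)]; region rows[0,32) x cols[24,32) = 32x8
Op 6 cut(8, 6): punch at orig (8,30); cuts so far [(8, 30), (12, 27), (24, 28), (31, 27)]; region rows[0,32) x cols[24,32) = 32x8
Unfold 1 (reflect across v@24): 8 holes -> [(8, 17), (8, 30), (12, 20), (12, 27), (24, 19), (24, 28), (31, 20), (31, 27)]
Unfold 2 (reflect across v@16): 16 holes -> [(8, 1), (8, 14), (8, 17), (8, 30), (12, 4), (12, 11), (12, 20), (12, 27), (24, 3), (24, 12), (24, 19), (24, 28), (31, 4), (31, 11), (31, 20), (31, 27)]
Holes: [(8, 1), (8, 14), (8, 17), (8, 30), (12, 4), (12, 11), (12, 20), (12, 27), (24, 3), (24, 12), (24, 19), (24, 28), (31, 4), (31, 11), (31, 20), (31, 27)]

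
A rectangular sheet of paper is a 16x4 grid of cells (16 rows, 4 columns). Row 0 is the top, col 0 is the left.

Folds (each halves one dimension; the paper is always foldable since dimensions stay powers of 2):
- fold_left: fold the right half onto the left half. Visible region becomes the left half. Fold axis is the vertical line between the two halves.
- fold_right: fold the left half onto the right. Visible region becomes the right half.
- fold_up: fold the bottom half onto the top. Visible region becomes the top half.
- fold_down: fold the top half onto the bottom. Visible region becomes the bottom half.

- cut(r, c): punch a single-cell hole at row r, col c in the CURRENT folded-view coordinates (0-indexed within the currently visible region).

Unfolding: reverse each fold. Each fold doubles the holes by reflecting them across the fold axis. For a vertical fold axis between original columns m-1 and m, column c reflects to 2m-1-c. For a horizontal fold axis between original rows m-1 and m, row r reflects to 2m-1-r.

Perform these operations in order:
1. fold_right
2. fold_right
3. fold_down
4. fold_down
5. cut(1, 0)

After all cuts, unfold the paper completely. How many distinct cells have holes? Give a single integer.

Answer: 16

Derivation:
Op 1 fold_right: fold axis v@2; visible region now rows[0,16) x cols[2,4) = 16x2
Op 2 fold_right: fold axis v@3; visible region now rows[0,16) x cols[3,4) = 16x1
Op 3 fold_down: fold axis h@8; visible region now rows[8,16) x cols[3,4) = 8x1
Op 4 fold_down: fold axis h@12; visible region now rows[12,16) x cols[3,4) = 4x1
Op 5 cut(1, 0): punch at orig (13,3); cuts so far [(13, 3)]; region rows[12,16) x cols[3,4) = 4x1
Unfold 1 (reflect across h@12): 2 holes -> [(10, 3), (13, 3)]
Unfold 2 (reflect across h@8): 4 holes -> [(2, 3), (5, 3), (10, 3), (13, 3)]
Unfold 3 (reflect across v@3): 8 holes -> [(2, 2), (2, 3), (5, 2), (5, 3), (10, 2), (10, 3), (13, 2), (13, 3)]
Unfold 4 (reflect across v@2): 16 holes -> [(2, 0), (2, 1), (2, 2), (2, 3), (5, 0), (5, 1), (5, 2), (5, 3), (10, 0), (10, 1), (10, 2), (10, 3), (13, 0), (13, 1), (13, 2), (13, 3)]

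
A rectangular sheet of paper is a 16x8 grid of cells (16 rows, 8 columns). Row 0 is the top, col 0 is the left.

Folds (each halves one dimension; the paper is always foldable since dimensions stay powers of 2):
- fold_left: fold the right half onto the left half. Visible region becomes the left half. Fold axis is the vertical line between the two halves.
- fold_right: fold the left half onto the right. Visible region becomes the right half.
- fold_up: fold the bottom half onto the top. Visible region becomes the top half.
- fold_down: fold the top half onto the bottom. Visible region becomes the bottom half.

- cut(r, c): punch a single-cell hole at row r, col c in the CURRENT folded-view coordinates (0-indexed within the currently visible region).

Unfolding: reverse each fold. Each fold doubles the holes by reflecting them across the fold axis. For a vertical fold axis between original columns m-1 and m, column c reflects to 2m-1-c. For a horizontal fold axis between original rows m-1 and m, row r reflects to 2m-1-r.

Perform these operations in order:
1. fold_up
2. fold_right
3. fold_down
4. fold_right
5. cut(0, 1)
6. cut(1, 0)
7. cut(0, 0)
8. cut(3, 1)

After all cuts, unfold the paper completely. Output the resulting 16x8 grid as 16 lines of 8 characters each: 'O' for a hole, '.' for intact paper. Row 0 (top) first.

Op 1 fold_up: fold axis h@8; visible region now rows[0,8) x cols[0,8) = 8x8
Op 2 fold_right: fold axis v@4; visible region now rows[0,8) x cols[4,8) = 8x4
Op 3 fold_down: fold axis h@4; visible region now rows[4,8) x cols[4,8) = 4x4
Op 4 fold_right: fold axis v@6; visible region now rows[4,8) x cols[6,8) = 4x2
Op 5 cut(0, 1): punch at orig (4,7); cuts so far [(4, 7)]; region rows[4,8) x cols[6,8) = 4x2
Op 6 cut(1, 0): punch at orig (5,6); cuts so far [(4, 7), (5, 6)]; region rows[4,8) x cols[6,8) = 4x2
Op 7 cut(0, 0): punch at orig (4,6); cuts so far [(4, 6), (4, 7), (5, 6)]; region rows[4,8) x cols[6,8) = 4x2
Op 8 cut(3, 1): punch at orig (7,7); cuts so far [(4, 6), (4, 7), (5, 6), (7, 7)]; region rows[4,8) x cols[6,8) = 4x2
Unfold 1 (reflect across v@6): 8 holes -> [(4, 4), (4, 5), (4, 6), (4, 7), (5, 5), (5, 6), (7, 4), (7, 7)]
Unfold 2 (reflect across h@4): 16 holes -> [(0, 4), (0, 7), (2, 5), (2, 6), (3, 4), (3, 5), (3, 6), (3, 7), (4, 4), (4, 5), (4, 6), (4, 7), (5, 5), (5, 6), (7, 4), (7, 7)]
Unfold 3 (reflect across v@4): 32 holes -> [(0, 0), (0, 3), (0, 4), (0, 7), (2, 1), (2, 2), (2, 5), (2, 6), (3, 0), (3, 1), (3, 2), (3, 3), (3, 4), (3, 5), (3, 6), (3, 7), (4, 0), (4, 1), (4, 2), (4, 3), (4, 4), (4, 5), (4, 6), (4, 7), (5, 1), (5, 2), (5, 5), (5, 6), (7, 0), (7, 3), (7, 4), (7, 7)]
Unfold 4 (reflect across h@8): 64 holes -> [(0, 0), (0, 3), (0, 4), (0, 7), (2, 1), (2, 2), (2, 5), (2, 6), (3, 0), (3, 1), (3, 2), (3, 3), (3, 4), (3, 5), (3, 6), (3, 7), (4, 0), (4, 1), (4, 2), (4, 3), (4, 4), (4, 5), (4, 6), (4, 7), (5, 1), (5, 2), (5, 5), (5, 6), (7, 0), (7, 3), (7, 4), (7, 7), (8, 0), (8, 3), (8, 4), (8, 7), (10, 1), (10, 2), (10, 5), (10, 6), (11, 0), (11, 1), (11, 2), (11, 3), (11, 4), (11, 5), (11, 6), (11, 7), (12, 0), (12, 1), (12, 2), (12, 3), (12, 4), (12, 5), (12, 6), (12, 7), (13, 1), (13, 2), (13, 5), (13, 6), (15, 0), (15, 3), (15, 4), (15, 7)]

Answer: O..OO..O
........
.OO..OO.
OOOOOOOO
OOOOOOOO
.OO..OO.
........
O..OO..O
O..OO..O
........
.OO..OO.
OOOOOOOO
OOOOOOOO
.OO..OO.
........
O..OO..O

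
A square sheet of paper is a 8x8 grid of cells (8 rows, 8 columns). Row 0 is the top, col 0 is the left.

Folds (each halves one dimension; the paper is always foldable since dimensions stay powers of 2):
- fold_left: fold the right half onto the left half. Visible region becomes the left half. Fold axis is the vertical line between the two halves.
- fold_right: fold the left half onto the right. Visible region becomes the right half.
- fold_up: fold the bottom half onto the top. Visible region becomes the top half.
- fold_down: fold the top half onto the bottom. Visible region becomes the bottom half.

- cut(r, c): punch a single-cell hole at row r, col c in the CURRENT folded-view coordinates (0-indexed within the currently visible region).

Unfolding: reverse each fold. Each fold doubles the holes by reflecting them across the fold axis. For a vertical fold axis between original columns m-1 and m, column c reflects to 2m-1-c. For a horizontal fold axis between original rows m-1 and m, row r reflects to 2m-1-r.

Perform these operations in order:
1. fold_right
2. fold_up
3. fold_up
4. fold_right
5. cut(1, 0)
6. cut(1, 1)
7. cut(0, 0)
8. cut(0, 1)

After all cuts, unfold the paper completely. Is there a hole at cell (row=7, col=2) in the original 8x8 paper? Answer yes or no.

Answer: yes

Derivation:
Op 1 fold_right: fold axis v@4; visible region now rows[0,8) x cols[4,8) = 8x4
Op 2 fold_up: fold axis h@4; visible region now rows[0,4) x cols[4,8) = 4x4
Op 3 fold_up: fold axis h@2; visible region now rows[0,2) x cols[4,8) = 2x4
Op 4 fold_right: fold axis v@6; visible region now rows[0,2) x cols[6,8) = 2x2
Op 5 cut(1, 0): punch at orig (1,6); cuts so far [(1, 6)]; region rows[0,2) x cols[6,8) = 2x2
Op 6 cut(1, 1): punch at orig (1,7); cuts so far [(1, 6), (1, 7)]; region rows[0,2) x cols[6,8) = 2x2
Op 7 cut(0, 0): punch at orig (0,6); cuts so far [(0, 6), (1, 6), (1, 7)]; region rows[0,2) x cols[6,8) = 2x2
Op 8 cut(0, 1): punch at orig (0,7); cuts so far [(0, 6), (0, 7), (1, 6), (1, 7)]; region rows[0,2) x cols[6,8) = 2x2
Unfold 1 (reflect across v@6): 8 holes -> [(0, 4), (0, 5), (0, 6), (0, 7), (1, 4), (1, 5), (1, 6), (1, 7)]
Unfold 2 (reflect across h@2): 16 holes -> [(0, 4), (0, 5), (0, 6), (0, 7), (1, 4), (1, 5), (1, 6), (1, 7), (2, 4), (2, 5), (2, 6), (2, 7), (3, 4), (3, 5), (3, 6), (3, 7)]
Unfold 3 (reflect across h@4): 32 holes -> [(0, 4), (0, 5), (0, 6), (0, 7), (1, 4), (1, 5), (1, 6), (1, 7), (2, 4), (2, 5), (2, 6), (2, 7), (3, 4), (3, 5), (3, 6), (3, 7), (4, 4), (4, 5), (4, 6), (4, 7), (5, 4), (5, 5), (5, 6), (5, 7), (6, 4), (6, 5), (6, 6), (6, 7), (7, 4), (7, 5), (7, 6), (7, 7)]
Unfold 4 (reflect across v@4): 64 holes -> [(0, 0), (0, 1), (0, 2), (0, 3), (0, 4), (0, 5), (0, 6), (0, 7), (1, 0), (1, 1), (1, 2), (1, 3), (1, 4), (1, 5), (1, 6), (1, 7), (2, 0), (2, 1), (2, 2), (2, 3), (2, 4), (2, 5), (2, 6), (2, 7), (3, 0), (3, 1), (3, 2), (3, 3), (3, 4), (3, 5), (3, 6), (3, 7), (4, 0), (4, 1), (4, 2), (4, 3), (4, 4), (4, 5), (4, 6), (4, 7), (5, 0), (5, 1), (5, 2), (5, 3), (5, 4), (5, 5), (5, 6), (5, 7), (6, 0), (6, 1), (6, 2), (6, 3), (6, 4), (6, 5), (6, 6), (6, 7), (7, 0), (7, 1), (7, 2), (7, 3), (7, 4), (7, 5), (7, 6), (7, 7)]
Holes: [(0, 0), (0, 1), (0, 2), (0, 3), (0, 4), (0, 5), (0, 6), (0, 7), (1, 0), (1, 1), (1, 2), (1, 3), (1, 4), (1, 5), (1, 6), (1, 7), (2, 0), (2, 1), (2, 2), (2, 3), (2, 4), (2, 5), (2, 6), (2, 7), (3, 0), (3, 1), (3, 2), (3, 3), (3, 4), (3, 5), (3, 6), (3, 7), (4, 0), (4, 1), (4, 2), (4, 3), (4, 4), (4, 5), (4, 6), (4, 7), (5, 0), (5, 1), (5, 2), (5, 3), (5, 4), (5, 5), (5, 6), (5, 7), (6, 0), (6, 1), (6, 2), (6, 3), (6, 4), (6, 5), (6, 6), (6, 7), (7, 0), (7, 1), (7, 2), (7, 3), (7, 4), (7, 5), (7, 6), (7, 7)]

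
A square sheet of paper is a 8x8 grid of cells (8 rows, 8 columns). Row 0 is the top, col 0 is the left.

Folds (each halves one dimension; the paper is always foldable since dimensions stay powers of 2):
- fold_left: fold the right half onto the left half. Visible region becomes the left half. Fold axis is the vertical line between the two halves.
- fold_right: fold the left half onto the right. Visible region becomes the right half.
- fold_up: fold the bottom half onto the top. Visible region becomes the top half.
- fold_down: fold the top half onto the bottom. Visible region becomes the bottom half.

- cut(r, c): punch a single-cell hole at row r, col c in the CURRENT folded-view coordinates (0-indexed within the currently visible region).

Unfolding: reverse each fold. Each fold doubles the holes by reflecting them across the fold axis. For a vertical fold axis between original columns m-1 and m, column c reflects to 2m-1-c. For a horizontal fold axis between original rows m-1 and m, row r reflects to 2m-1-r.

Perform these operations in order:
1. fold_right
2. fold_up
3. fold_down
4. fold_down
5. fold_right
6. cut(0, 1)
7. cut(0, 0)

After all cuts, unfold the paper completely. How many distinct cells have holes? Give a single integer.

Op 1 fold_right: fold axis v@4; visible region now rows[0,8) x cols[4,8) = 8x4
Op 2 fold_up: fold axis h@4; visible region now rows[0,4) x cols[4,8) = 4x4
Op 3 fold_down: fold axis h@2; visible region now rows[2,4) x cols[4,8) = 2x4
Op 4 fold_down: fold axis h@3; visible region now rows[3,4) x cols[4,8) = 1x4
Op 5 fold_right: fold axis v@6; visible region now rows[3,4) x cols[6,8) = 1x2
Op 6 cut(0, 1): punch at orig (3,7); cuts so far [(3, 7)]; region rows[3,4) x cols[6,8) = 1x2
Op 7 cut(0, 0): punch at orig (3,6); cuts so far [(3, 6), (3, 7)]; region rows[3,4) x cols[6,8) = 1x2
Unfold 1 (reflect across v@6): 4 holes -> [(3, 4), (3, 5), (3, 6), (3, 7)]
Unfold 2 (reflect across h@3): 8 holes -> [(2, 4), (2, 5), (2, 6), (2, 7), (3, 4), (3, 5), (3, 6), (3, 7)]
Unfold 3 (reflect across h@2): 16 holes -> [(0, 4), (0, 5), (0, 6), (0, 7), (1, 4), (1, 5), (1, 6), (1, 7), (2, 4), (2, 5), (2, 6), (2, 7), (3, 4), (3, 5), (3, 6), (3, 7)]
Unfold 4 (reflect across h@4): 32 holes -> [(0, 4), (0, 5), (0, 6), (0, 7), (1, 4), (1, 5), (1, 6), (1, 7), (2, 4), (2, 5), (2, 6), (2, 7), (3, 4), (3, 5), (3, 6), (3, 7), (4, 4), (4, 5), (4, 6), (4, 7), (5, 4), (5, 5), (5, 6), (5, 7), (6, 4), (6, 5), (6, 6), (6, 7), (7, 4), (7, 5), (7, 6), (7, 7)]
Unfold 5 (reflect across v@4): 64 holes -> [(0, 0), (0, 1), (0, 2), (0, 3), (0, 4), (0, 5), (0, 6), (0, 7), (1, 0), (1, 1), (1, 2), (1, 3), (1, 4), (1, 5), (1, 6), (1, 7), (2, 0), (2, 1), (2, 2), (2, 3), (2, 4), (2, 5), (2, 6), (2, 7), (3, 0), (3, 1), (3, 2), (3, 3), (3, 4), (3, 5), (3, 6), (3, 7), (4, 0), (4, 1), (4, 2), (4, 3), (4, 4), (4, 5), (4, 6), (4, 7), (5, 0), (5, 1), (5, 2), (5, 3), (5, 4), (5, 5), (5, 6), (5, 7), (6, 0), (6, 1), (6, 2), (6, 3), (6, 4), (6, 5), (6, 6), (6, 7), (7, 0), (7, 1), (7, 2), (7, 3), (7, 4), (7, 5), (7, 6), (7, 7)]

Answer: 64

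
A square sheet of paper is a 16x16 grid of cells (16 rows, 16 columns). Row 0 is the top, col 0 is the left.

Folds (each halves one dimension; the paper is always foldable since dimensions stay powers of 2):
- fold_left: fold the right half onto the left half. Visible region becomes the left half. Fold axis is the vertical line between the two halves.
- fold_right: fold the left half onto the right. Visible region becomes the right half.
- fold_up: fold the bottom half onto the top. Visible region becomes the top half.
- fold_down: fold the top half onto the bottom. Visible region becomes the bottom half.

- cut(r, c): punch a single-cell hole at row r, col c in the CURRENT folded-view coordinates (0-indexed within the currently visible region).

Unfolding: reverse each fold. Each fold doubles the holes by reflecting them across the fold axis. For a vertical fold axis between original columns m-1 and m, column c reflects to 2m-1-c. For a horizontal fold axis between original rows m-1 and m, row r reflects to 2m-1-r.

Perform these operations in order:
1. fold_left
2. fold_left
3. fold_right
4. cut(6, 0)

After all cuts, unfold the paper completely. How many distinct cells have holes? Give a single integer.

Op 1 fold_left: fold axis v@8; visible region now rows[0,16) x cols[0,8) = 16x8
Op 2 fold_left: fold axis v@4; visible region now rows[0,16) x cols[0,4) = 16x4
Op 3 fold_right: fold axis v@2; visible region now rows[0,16) x cols[2,4) = 16x2
Op 4 cut(6, 0): punch at orig (6,2); cuts so far [(6, 2)]; region rows[0,16) x cols[2,4) = 16x2
Unfold 1 (reflect across v@2): 2 holes -> [(6, 1), (6, 2)]
Unfold 2 (reflect across v@4): 4 holes -> [(6, 1), (6, 2), (6, 5), (6, 6)]
Unfold 3 (reflect across v@8): 8 holes -> [(6, 1), (6, 2), (6, 5), (6, 6), (6, 9), (6, 10), (6, 13), (6, 14)]

Answer: 8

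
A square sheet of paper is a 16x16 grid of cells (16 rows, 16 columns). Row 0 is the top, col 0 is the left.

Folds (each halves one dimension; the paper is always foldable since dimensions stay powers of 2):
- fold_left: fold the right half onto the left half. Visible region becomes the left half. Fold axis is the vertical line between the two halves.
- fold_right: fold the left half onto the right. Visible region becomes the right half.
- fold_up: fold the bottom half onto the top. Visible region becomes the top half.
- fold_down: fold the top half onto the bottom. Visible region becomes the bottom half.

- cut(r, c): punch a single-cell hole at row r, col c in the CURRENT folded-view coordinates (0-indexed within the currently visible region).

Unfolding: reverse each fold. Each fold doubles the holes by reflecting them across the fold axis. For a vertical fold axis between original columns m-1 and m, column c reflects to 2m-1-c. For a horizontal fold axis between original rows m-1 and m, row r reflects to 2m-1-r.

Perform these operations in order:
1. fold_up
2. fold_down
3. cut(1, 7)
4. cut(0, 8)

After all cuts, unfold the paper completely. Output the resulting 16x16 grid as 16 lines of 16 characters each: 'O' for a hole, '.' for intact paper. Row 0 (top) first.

Answer: ................
................
.......O........
........O.......
........O.......
.......O........
................
................
................
................
.......O........
........O.......
........O.......
.......O........
................
................

Derivation:
Op 1 fold_up: fold axis h@8; visible region now rows[0,8) x cols[0,16) = 8x16
Op 2 fold_down: fold axis h@4; visible region now rows[4,8) x cols[0,16) = 4x16
Op 3 cut(1, 7): punch at orig (5,7); cuts so far [(5, 7)]; region rows[4,8) x cols[0,16) = 4x16
Op 4 cut(0, 8): punch at orig (4,8); cuts so far [(4, 8), (5, 7)]; region rows[4,8) x cols[0,16) = 4x16
Unfold 1 (reflect across h@4): 4 holes -> [(2, 7), (3, 8), (4, 8), (5, 7)]
Unfold 2 (reflect across h@8): 8 holes -> [(2, 7), (3, 8), (4, 8), (5, 7), (10, 7), (11, 8), (12, 8), (13, 7)]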